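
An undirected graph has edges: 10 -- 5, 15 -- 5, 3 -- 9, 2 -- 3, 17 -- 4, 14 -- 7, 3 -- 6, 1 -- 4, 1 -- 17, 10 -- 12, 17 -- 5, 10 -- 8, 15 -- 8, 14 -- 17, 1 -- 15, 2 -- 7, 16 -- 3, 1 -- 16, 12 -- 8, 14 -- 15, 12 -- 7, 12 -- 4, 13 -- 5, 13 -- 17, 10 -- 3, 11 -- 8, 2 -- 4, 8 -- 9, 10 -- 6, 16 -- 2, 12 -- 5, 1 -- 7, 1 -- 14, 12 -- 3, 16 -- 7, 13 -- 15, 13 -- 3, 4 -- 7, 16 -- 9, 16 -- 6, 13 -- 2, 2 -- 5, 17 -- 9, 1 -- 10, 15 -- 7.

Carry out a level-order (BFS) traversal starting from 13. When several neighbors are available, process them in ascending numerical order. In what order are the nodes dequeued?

Visit 13; enqueue 2, 3, 5, 15, 17 → queue [2, 3, 5, 15, 17]
Visit 2; enqueue 4, 7, 16 → queue [3, 5, 15, 17, 4, 7, 16]
Visit 3; enqueue 6, 9, 10, 12 → queue [5, 15, 17, 4, 7, 16, 6, 9, 10, 12]
Visit 5 → queue [15, 17, 4, 7, 16, 6, 9, 10, 12]
Visit 15; enqueue 1, 8, 14 → queue [17, 4, 7, 16, 6, 9, 10, 12, 1, 8, 14]
Visit 17 → queue [4, 7, 16, 6, 9, 10, 12, 1, 8, 14]
Visit 4 → queue [7, 16, 6, 9, 10, 12, 1, 8, 14]
Visit 7 → queue [16, 6, 9, 10, 12, 1, 8, 14]
Visit 16 → queue [6, 9, 10, 12, 1, 8, 14]
Visit 6 → queue [9, 10, 12, 1, 8, 14]
Visit 9 → queue [10, 12, 1, 8, 14]
Visit 10 → queue [12, 1, 8, 14]
Visit 12 → queue [1, 8, 14]
Visit 1 → queue [8, 14]
Visit 8; enqueue 11 → queue [14, 11]
Visit 14 → queue [11]
Visit 11 → queue []

13 2 3 5 15 17 4 7 16 6 9 10 12 1 8 14 11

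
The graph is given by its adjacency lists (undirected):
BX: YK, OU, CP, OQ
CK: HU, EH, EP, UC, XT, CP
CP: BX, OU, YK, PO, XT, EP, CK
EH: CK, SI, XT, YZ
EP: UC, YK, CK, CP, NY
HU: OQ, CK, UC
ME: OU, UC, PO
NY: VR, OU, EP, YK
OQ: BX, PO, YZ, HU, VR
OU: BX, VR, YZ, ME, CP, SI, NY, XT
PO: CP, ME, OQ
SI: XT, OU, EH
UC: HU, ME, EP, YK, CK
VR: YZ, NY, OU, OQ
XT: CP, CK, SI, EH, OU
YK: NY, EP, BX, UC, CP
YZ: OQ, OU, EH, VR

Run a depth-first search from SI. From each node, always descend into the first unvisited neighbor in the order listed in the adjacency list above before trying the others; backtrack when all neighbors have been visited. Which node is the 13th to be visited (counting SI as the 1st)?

Visit SI
SI → XT
XT → CP
CP → BX
BX → YK
YK → NY
NY → VR
VR → YZ
YZ → OQ
OQ → PO
PO → ME
ME → OU
ME → UC
UC → HU
HU → CK
CK → EH
CK → EP

Visit order: SI, XT, CP, BX, YK, NY, VR, YZ, OQ, PO, ME, OU, UC, HU, CK, EH, EP

UC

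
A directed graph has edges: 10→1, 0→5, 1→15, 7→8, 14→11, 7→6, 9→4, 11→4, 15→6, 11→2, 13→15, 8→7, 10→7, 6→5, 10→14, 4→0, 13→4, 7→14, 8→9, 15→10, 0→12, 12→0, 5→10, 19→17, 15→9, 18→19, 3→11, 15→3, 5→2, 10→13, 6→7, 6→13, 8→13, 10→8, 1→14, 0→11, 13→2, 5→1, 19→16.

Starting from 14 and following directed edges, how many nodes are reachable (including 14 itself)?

16

BFS from 14 visits: 14, 11, 2, 4, 0, 5, 12, 1, 10, 15, 7, 8, 13, 3, 6, 9
Reachable nodes: 16 of 20 total.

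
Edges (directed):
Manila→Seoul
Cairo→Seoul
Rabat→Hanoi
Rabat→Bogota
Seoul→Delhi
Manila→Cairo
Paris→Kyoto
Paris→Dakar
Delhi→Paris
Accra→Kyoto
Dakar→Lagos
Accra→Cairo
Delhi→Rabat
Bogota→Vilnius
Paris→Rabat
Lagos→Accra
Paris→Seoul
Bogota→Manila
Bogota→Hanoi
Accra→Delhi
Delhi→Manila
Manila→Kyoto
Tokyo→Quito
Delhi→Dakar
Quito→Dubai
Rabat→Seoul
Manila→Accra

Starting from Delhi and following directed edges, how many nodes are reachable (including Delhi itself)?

13

BFS from Delhi visits: Delhi, Dakar, Manila, Paris, Rabat, Lagos, Accra, Cairo, Kyoto, Seoul, Bogota, Hanoi, Vilnius
Reachable nodes: 13 of 16 total.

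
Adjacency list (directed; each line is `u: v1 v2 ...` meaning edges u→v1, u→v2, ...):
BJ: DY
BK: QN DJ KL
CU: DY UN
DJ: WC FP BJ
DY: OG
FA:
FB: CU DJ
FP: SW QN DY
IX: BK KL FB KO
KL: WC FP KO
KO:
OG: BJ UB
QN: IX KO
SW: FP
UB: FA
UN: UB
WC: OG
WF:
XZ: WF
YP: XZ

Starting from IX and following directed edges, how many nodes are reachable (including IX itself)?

17

BFS from IX visits: IX, BK, FB, KL, KO, DJ, QN, CU, FP, WC, BJ, DY, UN, SW, OG, UB, FA
Reachable nodes: 17 of 20 total.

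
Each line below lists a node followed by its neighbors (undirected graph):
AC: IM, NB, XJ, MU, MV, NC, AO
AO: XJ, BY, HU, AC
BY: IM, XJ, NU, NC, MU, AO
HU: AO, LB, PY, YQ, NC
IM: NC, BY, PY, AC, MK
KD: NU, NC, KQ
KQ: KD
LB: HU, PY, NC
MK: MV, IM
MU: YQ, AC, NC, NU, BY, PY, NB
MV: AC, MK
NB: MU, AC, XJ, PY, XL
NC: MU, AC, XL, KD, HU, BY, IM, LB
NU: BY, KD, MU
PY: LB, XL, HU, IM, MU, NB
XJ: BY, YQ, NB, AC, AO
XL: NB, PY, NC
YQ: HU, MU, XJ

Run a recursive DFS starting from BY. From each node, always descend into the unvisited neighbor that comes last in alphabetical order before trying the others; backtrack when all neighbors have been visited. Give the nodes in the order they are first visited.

BY, XJ, YQ, MU, PY, XL, NC, LB, HU, AO, AC, NB, MV, MK, IM, KD, NU, KQ

Visit BY
BY → XJ
XJ → YQ
YQ → MU
MU → PY
PY → XL
XL → NC
NC → LB
LB → HU
HU → AO
AO → AC
AC → NB
AC → MV
MV → MK
MK → IM
NC → KD
KD → NU
KD → KQ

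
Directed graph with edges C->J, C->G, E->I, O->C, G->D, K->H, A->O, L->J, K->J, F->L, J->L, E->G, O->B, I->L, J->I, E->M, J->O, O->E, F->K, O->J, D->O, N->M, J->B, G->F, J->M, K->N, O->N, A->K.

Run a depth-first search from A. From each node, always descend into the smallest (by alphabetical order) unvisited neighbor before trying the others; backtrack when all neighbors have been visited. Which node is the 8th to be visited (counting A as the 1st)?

M

Visit A
A → K
K → H
K → J
J → B
J → I
I → L
J → M
J → O
O → C
C → G
G → D
G → F
O → E
O → N

Visit order: A, K, H, J, B, I, L, M, O, C, G, D, F, E, N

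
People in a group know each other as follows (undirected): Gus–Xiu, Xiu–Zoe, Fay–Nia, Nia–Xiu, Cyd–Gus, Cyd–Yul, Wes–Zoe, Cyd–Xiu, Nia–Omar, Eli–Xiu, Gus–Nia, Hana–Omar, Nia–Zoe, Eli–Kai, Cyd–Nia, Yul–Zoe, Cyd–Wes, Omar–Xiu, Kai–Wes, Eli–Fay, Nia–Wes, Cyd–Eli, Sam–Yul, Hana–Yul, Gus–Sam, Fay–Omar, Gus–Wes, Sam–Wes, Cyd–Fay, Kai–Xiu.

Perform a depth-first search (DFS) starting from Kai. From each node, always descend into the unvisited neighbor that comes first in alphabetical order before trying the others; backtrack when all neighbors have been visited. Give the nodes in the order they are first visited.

Kai, Eli, Cyd, Fay, Nia, Gus, Sam, Wes, Zoe, Xiu, Omar, Hana, Yul

Visit Kai
Kai → Eli
Eli → Cyd
Cyd → Fay
Fay → Nia
Nia → Gus
Gus → Sam
Sam → Wes
Wes → Zoe
Zoe → Xiu
Xiu → Omar
Omar → Hana
Hana → Yul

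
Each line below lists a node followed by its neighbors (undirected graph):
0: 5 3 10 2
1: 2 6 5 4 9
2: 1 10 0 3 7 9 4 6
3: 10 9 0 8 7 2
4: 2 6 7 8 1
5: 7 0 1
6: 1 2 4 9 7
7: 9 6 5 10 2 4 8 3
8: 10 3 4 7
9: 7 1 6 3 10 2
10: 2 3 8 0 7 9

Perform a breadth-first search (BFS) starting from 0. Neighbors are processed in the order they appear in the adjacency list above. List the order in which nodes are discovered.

0 -> 5 -> 3 -> 10 -> 2 -> 7 -> 1 -> 9 -> 8 -> 4 -> 6

Visit 0; enqueue 5, 3, 10, 2 → queue [5, 3, 10, 2]
Visit 5; enqueue 7, 1 → queue [3, 10, 2, 7, 1]
Visit 3; enqueue 9, 8 → queue [10, 2, 7, 1, 9, 8]
Visit 10 → queue [2, 7, 1, 9, 8]
Visit 2; enqueue 4, 6 → queue [7, 1, 9, 8, 4, 6]
Visit 7 → queue [1, 9, 8, 4, 6]
Visit 1 → queue [9, 8, 4, 6]
Visit 9 → queue [8, 4, 6]
Visit 8 → queue [4, 6]
Visit 4 → queue [6]
Visit 6 → queue []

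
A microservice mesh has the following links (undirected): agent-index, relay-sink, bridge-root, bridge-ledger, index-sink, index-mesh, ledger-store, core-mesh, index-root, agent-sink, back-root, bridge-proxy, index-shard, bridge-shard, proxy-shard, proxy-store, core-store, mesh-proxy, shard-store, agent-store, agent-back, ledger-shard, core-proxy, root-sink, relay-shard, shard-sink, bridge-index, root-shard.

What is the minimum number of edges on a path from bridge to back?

2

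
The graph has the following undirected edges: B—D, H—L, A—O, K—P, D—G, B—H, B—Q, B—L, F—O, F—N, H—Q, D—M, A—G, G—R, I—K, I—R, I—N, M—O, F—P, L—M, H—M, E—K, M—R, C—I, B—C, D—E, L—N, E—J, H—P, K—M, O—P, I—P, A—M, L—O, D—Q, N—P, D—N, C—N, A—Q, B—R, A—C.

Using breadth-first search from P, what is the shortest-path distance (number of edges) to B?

2

Level 0: P
Level 1: F, H, I, K, N, O
Level 2: A, B, C, D, E, L, M, Q, R
Level 3: G, J
B first appears at level 2.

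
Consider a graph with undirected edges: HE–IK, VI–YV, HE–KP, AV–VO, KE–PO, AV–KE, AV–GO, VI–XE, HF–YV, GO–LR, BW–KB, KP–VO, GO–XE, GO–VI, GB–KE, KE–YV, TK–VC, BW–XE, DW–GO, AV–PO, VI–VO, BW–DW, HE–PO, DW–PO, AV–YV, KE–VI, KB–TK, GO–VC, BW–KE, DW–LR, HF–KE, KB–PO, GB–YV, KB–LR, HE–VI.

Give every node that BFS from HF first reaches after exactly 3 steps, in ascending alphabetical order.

Level 0: HF
Level 1: KE, YV
Level 2: AV, BW, GB, PO, VI
Level 3: DW, GO, HE, KB, VO, XE
Level 4: IK, KP, LR, TK, VC

DW, GO, HE, KB, VO, XE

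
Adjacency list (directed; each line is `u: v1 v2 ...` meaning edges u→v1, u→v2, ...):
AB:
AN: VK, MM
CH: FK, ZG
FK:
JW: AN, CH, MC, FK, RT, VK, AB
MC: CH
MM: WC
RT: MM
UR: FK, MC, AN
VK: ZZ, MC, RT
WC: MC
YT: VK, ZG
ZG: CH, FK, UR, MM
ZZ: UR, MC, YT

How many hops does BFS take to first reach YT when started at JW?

Level 0: JW
Level 1: AB, AN, CH, FK, MC, RT, VK
Level 2: MM, ZG, ZZ
Level 3: UR, WC, YT
YT first appears at level 3.

3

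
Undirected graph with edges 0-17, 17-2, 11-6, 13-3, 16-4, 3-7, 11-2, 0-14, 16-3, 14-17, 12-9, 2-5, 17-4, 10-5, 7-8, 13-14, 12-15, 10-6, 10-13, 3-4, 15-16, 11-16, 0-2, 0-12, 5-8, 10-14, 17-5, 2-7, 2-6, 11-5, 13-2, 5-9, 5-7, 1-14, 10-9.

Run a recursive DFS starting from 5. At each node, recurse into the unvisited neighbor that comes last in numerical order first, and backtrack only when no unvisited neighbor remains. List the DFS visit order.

5, 17, 14, 13, 10, 9, 12, 15, 16, 11, 6, 2, 7, 8, 3, 4, 0, 1

Visit 5
5 → 17
17 → 14
14 → 13
13 → 10
10 → 9
9 → 12
12 → 15
15 → 16
16 → 11
11 → 6
6 → 2
2 → 7
7 → 8
7 → 3
3 → 4
2 → 0
14 → 1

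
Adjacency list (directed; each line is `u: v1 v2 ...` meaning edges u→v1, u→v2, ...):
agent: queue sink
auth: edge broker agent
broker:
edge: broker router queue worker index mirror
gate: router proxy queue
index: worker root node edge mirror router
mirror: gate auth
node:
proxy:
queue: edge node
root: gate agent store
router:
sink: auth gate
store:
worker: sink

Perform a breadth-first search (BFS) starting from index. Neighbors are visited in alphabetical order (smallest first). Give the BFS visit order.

index, edge, mirror, node, root, router, worker, broker, queue, auth, gate, agent, store, sink, proxy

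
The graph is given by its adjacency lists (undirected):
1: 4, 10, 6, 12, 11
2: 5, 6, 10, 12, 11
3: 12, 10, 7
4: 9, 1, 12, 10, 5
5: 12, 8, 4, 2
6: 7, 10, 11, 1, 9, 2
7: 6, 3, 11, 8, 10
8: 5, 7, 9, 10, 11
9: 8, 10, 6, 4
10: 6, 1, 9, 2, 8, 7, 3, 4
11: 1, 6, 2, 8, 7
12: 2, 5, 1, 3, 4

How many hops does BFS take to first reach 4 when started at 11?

2

Level 0: 11
Level 1: 1, 2, 6, 7, 8
Level 2: 3, 4, 5, 9, 10, 12
4 first appears at level 2.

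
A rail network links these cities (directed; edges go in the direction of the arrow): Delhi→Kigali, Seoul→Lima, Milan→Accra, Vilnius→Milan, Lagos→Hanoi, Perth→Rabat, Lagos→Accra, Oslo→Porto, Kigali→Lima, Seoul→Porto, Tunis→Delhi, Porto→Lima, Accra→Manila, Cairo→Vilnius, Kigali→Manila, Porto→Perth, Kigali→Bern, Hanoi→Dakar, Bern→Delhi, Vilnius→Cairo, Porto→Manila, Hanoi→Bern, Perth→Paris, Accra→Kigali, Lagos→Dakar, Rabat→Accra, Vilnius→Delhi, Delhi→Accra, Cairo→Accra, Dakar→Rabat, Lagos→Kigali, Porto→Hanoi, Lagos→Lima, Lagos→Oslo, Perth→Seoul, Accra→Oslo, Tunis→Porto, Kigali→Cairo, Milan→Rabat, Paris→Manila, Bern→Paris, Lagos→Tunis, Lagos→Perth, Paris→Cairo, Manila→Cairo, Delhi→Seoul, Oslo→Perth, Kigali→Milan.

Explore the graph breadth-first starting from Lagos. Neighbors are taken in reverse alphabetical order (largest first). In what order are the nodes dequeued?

Visit Lagos; enqueue Tunis, Perth, Oslo, Lima, Kigali, Hanoi, Dakar, Accra → queue [Tunis, Perth, Oslo, Lima, Kigali, Hanoi, Dakar, Accra]
Visit Tunis; enqueue Porto, Delhi → queue [Perth, Oslo, Lima, Kigali, Hanoi, Dakar, Accra, Porto, Delhi]
Visit Perth; enqueue Seoul, Rabat, Paris → queue [Oslo, Lima, Kigali, Hanoi, Dakar, Accra, Porto, Delhi, Seoul, Rabat, Paris]
Visit Oslo → queue [Lima, Kigali, Hanoi, Dakar, Accra, Porto, Delhi, Seoul, Rabat, Paris]
Visit Lima → queue [Kigali, Hanoi, Dakar, Accra, Porto, Delhi, Seoul, Rabat, Paris]
Visit Kigali; enqueue Milan, Manila, Cairo, Bern → queue [Hanoi, Dakar, Accra, Porto, Delhi, Seoul, Rabat, Paris, Milan, Manila, Cairo, Bern]
Visit Hanoi → queue [Dakar, Accra, Porto, Delhi, Seoul, Rabat, Paris, Milan, Manila, Cairo, Bern]
Visit Dakar → queue [Accra, Porto, Delhi, Seoul, Rabat, Paris, Milan, Manila, Cairo, Bern]
Visit Accra → queue [Porto, Delhi, Seoul, Rabat, Paris, Milan, Manila, Cairo, Bern]
Visit Porto → queue [Delhi, Seoul, Rabat, Paris, Milan, Manila, Cairo, Bern]
Visit Delhi → queue [Seoul, Rabat, Paris, Milan, Manila, Cairo, Bern]
Visit Seoul → queue [Rabat, Paris, Milan, Manila, Cairo, Bern]
Visit Rabat → queue [Paris, Milan, Manila, Cairo, Bern]
Visit Paris → queue [Milan, Manila, Cairo, Bern]
Visit Milan → queue [Manila, Cairo, Bern]
Visit Manila → queue [Cairo, Bern]
Visit Cairo; enqueue Vilnius → queue [Bern, Vilnius]
Visit Bern → queue [Vilnius]
Visit Vilnius → queue []

Lagos → Tunis → Perth → Oslo → Lima → Kigali → Hanoi → Dakar → Accra → Porto → Delhi → Seoul → Rabat → Paris → Milan → Manila → Cairo → Bern → Vilnius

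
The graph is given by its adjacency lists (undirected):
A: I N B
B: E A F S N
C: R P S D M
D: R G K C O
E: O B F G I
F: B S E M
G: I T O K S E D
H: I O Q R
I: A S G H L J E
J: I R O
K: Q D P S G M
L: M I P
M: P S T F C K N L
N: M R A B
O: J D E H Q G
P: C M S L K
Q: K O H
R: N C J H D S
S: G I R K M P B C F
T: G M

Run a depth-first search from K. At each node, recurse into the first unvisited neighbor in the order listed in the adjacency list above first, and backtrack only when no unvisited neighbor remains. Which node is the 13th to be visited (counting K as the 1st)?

Visit K
K → Q
Q → O
O → J
J → I
I → A
A → N
N → M
M → P
P → C
C → R
R → H
R → D
D → G
G → T
G → S
S → B
B → E
E → F
P → L

Visit order: K, Q, O, J, I, A, N, M, P, C, R, H, D, G, T, S, B, E, F, L

D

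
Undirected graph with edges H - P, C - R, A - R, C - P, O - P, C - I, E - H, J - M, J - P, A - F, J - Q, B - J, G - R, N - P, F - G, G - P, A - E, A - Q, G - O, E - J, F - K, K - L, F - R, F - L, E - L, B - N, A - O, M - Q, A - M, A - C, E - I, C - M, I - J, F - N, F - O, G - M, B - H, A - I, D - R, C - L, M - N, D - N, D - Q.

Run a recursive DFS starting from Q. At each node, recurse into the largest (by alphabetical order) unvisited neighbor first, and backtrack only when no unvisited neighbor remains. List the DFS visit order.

Visit Q
Q → M
M → N
N → P
P → O
O → G
G → R
R → F
F → L
L → K
L → E
E → J
J → I
I → C
C → A
J → B
B → H
R → D

Q M N P O G R F L K E J I C A B H D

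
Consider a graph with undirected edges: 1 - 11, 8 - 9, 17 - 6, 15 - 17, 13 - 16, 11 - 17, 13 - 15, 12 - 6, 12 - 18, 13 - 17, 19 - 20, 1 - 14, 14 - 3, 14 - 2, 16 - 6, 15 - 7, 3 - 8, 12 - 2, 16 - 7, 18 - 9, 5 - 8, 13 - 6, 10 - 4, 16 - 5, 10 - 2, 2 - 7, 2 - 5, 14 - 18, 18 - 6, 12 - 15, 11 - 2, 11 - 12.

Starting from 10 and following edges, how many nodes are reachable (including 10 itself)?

BFS from 10 visits: 10, 2, 4, 5, 7, 11, 12, 14, 8, 16, 15, 1, 17, 6, 18, 3, 9, 13
Reachable nodes: 18 of 20 total.

18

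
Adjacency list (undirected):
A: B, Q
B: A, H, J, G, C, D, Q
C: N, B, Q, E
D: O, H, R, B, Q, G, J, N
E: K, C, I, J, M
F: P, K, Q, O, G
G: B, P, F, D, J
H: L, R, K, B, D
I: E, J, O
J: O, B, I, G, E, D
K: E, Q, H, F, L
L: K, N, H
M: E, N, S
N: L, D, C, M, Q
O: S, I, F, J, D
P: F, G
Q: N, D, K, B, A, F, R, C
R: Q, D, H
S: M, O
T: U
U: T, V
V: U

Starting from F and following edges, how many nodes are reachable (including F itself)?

BFS from F visits: F, Q, P, O, K, G, R, N, D, C, B, A, S, J, I, L, H, E, M
Reachable nodes: 19 of 22 total.

19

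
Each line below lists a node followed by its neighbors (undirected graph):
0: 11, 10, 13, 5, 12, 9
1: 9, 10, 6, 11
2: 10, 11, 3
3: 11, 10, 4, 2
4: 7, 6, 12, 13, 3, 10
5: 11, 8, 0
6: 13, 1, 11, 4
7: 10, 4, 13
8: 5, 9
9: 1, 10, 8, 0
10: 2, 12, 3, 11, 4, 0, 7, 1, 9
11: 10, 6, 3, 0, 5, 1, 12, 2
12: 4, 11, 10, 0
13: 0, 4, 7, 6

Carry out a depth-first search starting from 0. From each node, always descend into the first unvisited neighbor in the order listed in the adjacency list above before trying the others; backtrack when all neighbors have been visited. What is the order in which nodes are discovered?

Visit 0
0 → 11
11 → 10
10 → 2
2 → 3
3 → 4
4 → 7
7 → 13
13 → 6
6 → 1
1 → 9
9 → 8
8 → 5
4 → 12

0, 11, 10, 2, 3, 4, 7, 13, 6, 1, 9, 8, 5, 12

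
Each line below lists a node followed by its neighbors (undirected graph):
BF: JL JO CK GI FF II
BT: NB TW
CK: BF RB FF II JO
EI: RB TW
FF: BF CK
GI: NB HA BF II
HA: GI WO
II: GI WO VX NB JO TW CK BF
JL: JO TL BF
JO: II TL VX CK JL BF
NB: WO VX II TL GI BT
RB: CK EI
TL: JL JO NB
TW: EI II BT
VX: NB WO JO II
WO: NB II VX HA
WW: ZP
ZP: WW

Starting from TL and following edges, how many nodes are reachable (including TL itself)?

16

BFS from TL visits: TL, JL, JO, NB, BF, II, VX, CK, WO, GI, BT, FF, TW, RB, HA, EI
Reachable nodes: 16 of 18 total.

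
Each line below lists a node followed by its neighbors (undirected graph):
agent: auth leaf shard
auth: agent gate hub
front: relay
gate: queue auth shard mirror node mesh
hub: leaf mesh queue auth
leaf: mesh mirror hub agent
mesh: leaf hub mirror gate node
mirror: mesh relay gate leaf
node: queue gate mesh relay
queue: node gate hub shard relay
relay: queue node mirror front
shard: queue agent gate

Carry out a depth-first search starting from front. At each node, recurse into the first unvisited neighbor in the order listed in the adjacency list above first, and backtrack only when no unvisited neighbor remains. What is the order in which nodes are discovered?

Visit front
front → relay
relay → queue
queue → node
node → gate
gate → auth
auth → agent
agent → leaf
leaf → mesh
mesh → hub
mesh → mirror
agent → shard

front, relay, queue, node, gate, auth, agent, leaf, mesh, hub, mirror, shard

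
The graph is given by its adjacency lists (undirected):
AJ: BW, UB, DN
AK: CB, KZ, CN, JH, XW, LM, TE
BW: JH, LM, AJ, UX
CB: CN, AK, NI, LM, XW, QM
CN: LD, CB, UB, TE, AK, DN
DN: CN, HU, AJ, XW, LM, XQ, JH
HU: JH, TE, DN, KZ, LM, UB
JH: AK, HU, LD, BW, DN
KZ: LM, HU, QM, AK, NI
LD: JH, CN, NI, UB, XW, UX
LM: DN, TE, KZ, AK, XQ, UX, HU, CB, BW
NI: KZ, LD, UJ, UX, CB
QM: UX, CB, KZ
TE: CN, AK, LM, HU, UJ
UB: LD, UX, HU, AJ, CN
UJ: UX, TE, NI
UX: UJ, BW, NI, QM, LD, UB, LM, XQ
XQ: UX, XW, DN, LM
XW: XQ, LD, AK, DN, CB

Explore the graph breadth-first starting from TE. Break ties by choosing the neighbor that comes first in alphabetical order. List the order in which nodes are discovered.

TE, AK, CN, HU, LM, UJ, CB, JH, KZ, XW, DN, LD, UB, BW, UX, XQ, NI, QM, AJ

Visit TE; enqueue AK, CN, HU, LM, UJ → queue [AK, CN, HU, LM, UJ]
Visit AK; enqueue CB, JH, KZ, XW → queue [CN, HU, LM, UJ, CB, JH, KZ, XW]
Visit CN; enqueue DN, LD, UB → queue [HU, LM, UJ, CB, JH, KZ, XW, DN, LD, UB]
Visit HU → queue [LM, UJ, CB, JH, KZ, XW, DN, LD, UB]
Visit LM; enqueue BW, UX, XQ → queue [UJ, CB, JH, KZ, XW, DN, LD, UB, BW, UX, XQ]
Visit UJ; enqueue NI → queue [CB, JH, KZ, XW, DN, LD, UB, BW, UX, XQ, NI]
Visit CB; enqueue QM → queue [JH, KZ, XW, DN, LD, UB, BW, UX, XQ, NI, QM]
Visit JH → queue [KZ, XW, DN, LD, UB, BW, UX, XQ, NI, QM]
Visit KZ → queue [XW, DN, LD, UB, BW, UX, XQ, NI, QM]
Visit XW → queue [DN, LD, UB, BW, UX, XQ, NI, QM]
Visit DN; enqueue AJ → queue [LD, UB, BW, UX, XQ, NI, QM, AJ]
Visit LD → queue [UB, BW, UX, XQ, NI, QM, AJ]
Visit UB → queue [BW, UX, XQ, NI, QM, AJ]
Visit BW → queue [UX, XQ, NI, QM, AJ]
Visit UX → queue [XQ, NI, QM, AJ]
Visit XQ → queue [NI, QM, AJ]
Visit NI → queue [QM, AJ]
Visit QM → queue [AJ]
Visit AJ → queue []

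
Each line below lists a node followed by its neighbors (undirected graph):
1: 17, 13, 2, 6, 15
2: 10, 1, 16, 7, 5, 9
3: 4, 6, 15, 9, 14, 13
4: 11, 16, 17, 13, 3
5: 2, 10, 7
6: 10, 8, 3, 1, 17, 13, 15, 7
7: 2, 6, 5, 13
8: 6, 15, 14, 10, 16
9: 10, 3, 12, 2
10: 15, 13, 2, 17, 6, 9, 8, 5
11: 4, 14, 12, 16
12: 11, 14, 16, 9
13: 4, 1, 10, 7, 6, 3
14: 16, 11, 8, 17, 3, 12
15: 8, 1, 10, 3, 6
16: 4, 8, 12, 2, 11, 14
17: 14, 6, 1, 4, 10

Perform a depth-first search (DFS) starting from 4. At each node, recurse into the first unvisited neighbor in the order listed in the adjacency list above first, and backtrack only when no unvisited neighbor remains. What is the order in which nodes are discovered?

Visit 4
4 → 11
11 → 14
14 → 16
16 → 8
8 → 6
6 → 10
10 → 15
15 → 1
1 → 17
1 → 13
13 → 7
7 → 2
2 → 5
2 → 9
9 → 3
9 → 12

4 11 14 16 8 6 10 15 1 17 13 7 2 5 9 3 12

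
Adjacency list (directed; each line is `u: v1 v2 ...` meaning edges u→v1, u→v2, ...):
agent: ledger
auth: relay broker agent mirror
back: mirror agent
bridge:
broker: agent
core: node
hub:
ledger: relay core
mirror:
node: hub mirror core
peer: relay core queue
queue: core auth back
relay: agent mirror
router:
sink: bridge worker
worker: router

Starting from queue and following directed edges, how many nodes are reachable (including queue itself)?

11

BFS from queue visits: queue, core, auth, back, node, relay, broker, agent, mirror, hub, ledger
Reachable nodes: 11 of 16 total.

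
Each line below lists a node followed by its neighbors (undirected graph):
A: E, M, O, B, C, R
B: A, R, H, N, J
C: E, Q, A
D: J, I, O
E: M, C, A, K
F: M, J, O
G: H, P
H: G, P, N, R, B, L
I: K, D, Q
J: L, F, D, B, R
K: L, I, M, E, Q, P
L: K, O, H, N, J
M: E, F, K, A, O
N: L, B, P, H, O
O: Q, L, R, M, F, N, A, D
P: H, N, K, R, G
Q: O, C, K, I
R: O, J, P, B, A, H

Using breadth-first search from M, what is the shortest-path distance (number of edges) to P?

2

Level 0: M
Level 1: A, E, F, K, O
Level 2: B, C, D, I, J, L, N, P, Q, R
Level 3: G, H
P first appears at level 2.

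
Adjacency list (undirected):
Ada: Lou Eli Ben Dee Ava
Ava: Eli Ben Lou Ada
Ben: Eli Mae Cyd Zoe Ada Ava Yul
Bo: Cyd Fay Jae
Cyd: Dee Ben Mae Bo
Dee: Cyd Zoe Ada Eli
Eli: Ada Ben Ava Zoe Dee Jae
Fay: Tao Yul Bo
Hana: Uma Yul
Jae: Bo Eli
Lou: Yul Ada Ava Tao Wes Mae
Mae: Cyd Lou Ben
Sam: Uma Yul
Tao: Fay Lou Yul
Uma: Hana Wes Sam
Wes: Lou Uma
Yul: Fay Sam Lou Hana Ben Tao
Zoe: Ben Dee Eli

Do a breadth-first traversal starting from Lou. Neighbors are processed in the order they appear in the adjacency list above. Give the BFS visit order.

Visit Lou; enqueue Yul, Ada, Ava, Tao, Wes, Mae → queue [Yul, Ada, Ava, Tao, Wes, Mae]
Visit Yul; enqueue Fay, Sam, Hana, Ben → queue [Ada, Ava, Tao, Wes, Mae, Fay, Sam, Hana, Ben]
Visit Ada; enqueue Eli, Dee → queue [Ava, Tao, Wes, Mae, Fay, Sam, Hana, Ben, Eli, Dee]
Visit Ava → queue [Tao, Wes, Mae, Fay, Sam, Hana, Ben, Eli, Dee]
Visit Tao → queue [Wes, Mae, Fay, Sam, Hana, Ben, Eli, Dee]
Visit Wes; enqueue Uma → queue [Mae, Fay, Sam, Hana, Ben, Eli, Dee, Uma]
Visit Mae; enqueue Cyd → queue [Fay, Sam, Hana, Ben, Eli, Dee, Uma, Cyd]
Visit Fay; enqueue Bo → queue [Sam, Hana, Ben, Eli, Dee, Uma, Cyd, Bo]
Visit Sam → queue [Hana, Ben, Eli, Dee, Uma, Cyd, Bo]
Visit Hana → queue [Ben, Eli, Dee, Uma, Cyd, Bo]
Visit Ben; enqueue Zoe → queue [Eli, Dee, Uma, Cyd, Bo, Zoe]
Visit Eli; enqueue Jae → queue [Dee, Uma, Cyd, Bo, Zoe, Jae]
Visit Dee → queue [Uma, Cyd, Bo, Zoe, Jae]
Visit Uma → queue [Cyd, Bo, Zoe, Jae]
Visit Cyd → queue [Bo, Zoe, Jae]
Visit Bo → queue [Zoe, Jae]
Visit Zoe → queue [Jae]
Visit Jae → queue []

Lou Yul Ada Ava Tao Wes Mae Fay Sam Hana Ben Eli Dee Uma Cyd Bo Zoe Jae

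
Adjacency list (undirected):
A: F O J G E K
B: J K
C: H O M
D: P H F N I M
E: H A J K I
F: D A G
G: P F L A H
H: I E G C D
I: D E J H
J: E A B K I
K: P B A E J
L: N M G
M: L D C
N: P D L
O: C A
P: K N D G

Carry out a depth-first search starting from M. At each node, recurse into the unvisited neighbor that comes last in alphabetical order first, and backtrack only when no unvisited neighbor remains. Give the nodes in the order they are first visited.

M, L, N, P, K, J, I, H, G, F, D, A, O, C, E, B

Visit M
M → L
L → N
N → P
P → K
K → J
J → I
I → H
H → G
G → F
F → D
F → A
A → O
O → C
A → E
J → B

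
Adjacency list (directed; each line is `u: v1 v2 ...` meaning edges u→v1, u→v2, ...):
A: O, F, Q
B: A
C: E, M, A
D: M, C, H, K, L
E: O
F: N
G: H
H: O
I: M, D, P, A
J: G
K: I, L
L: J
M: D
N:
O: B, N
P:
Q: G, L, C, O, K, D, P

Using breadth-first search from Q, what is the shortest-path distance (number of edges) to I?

2

Level 0: Q
Level 1: C, D, G, K, L, O, P
Level 2: A, B, E, H, I, J, M, N
Level 3: F
I first appears at level 2.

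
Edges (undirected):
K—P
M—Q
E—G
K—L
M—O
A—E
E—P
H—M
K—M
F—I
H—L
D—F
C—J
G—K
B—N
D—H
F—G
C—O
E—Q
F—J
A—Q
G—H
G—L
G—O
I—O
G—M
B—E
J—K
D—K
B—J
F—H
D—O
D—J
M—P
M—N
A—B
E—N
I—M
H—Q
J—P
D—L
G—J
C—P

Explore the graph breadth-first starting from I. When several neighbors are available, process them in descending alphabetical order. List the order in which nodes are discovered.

I O M F G D C Q P N K H J L E A B

Visit I; enqueue O, M, F → queue [O, M, F]
Visit O; enqueue G, D, C → queue [M, F, G, D, C]
Visit M; enqueue Q, P, N, K, H → queue [F, G, D, C, Q, P, N, K, H]
Visit F; enqueue J → queue [G, D, C, Q, P, N, K, H, J]
Visit G; enqueue L, E → queue [D, C, Q, P, N, K, H, J, L, E]
Visit D → queue [C, Q, P, N, K, H, J, L, E]
Visit C → queue [Q, P, N, K, H, J, L, E]
Visit Q; enqueue A → queue [P, N, K, H, J, L, E, A]
Visit P → queue [N, K, H, J, L, E, A]
Visit N; enqueue B → queue [K, H, J, L, E, A, B]
Visit K → queue [H, J, L, E, A, B]
Visit H → queue [J, L, E, A, B]
Visit J → queue [L, E, A, B]
Visit L → queue [E, A, B]
Visit E → queue [A, B]
Visit A → queue [B]
Visit B → queue []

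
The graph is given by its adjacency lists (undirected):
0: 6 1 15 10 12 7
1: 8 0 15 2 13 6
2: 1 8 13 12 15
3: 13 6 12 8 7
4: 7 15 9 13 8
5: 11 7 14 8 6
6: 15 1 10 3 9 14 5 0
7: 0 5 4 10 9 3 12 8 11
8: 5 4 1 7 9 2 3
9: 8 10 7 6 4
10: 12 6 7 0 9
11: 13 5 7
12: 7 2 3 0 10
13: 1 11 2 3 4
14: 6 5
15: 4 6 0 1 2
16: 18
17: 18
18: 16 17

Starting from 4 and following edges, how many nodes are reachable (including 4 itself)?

BFS from 4 visits: 4, 7, 15, 9, 13, 8, 0, 5, 10, 3, 12, 11, 6, 1, 2, 14
Reachable nodes: 16 of 19 total.

16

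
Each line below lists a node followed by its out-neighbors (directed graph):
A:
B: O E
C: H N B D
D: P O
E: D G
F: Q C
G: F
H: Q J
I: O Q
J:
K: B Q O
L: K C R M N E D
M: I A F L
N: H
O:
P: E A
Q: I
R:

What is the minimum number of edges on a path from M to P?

3

Level 0: M
Level 1: A, F, I, L
Level 2: C, D, E, K, N, O, Q, R
Level 3: B, G, H, P
Level 4: J
P first appears at level 3.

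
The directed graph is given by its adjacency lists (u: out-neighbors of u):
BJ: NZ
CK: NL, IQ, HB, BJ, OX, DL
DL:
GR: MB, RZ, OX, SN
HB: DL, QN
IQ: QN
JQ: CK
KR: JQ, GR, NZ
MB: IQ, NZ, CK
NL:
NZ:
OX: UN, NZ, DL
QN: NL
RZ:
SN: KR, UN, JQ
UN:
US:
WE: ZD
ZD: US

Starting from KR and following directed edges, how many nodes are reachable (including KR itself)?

16

BFS from KR visits: KR, NZ, JQ, GR, CK, SN, RZ, OX, MB, NL, IQ, HB, DL, BJ, UN, QN
Reachable nodes: 16 of 19 total.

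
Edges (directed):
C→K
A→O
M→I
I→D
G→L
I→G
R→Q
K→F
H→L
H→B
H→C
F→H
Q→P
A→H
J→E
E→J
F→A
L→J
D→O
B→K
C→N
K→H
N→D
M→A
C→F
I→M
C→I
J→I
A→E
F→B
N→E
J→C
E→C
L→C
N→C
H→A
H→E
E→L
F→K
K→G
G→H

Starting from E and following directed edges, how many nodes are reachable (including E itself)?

15

BFS from E visits: E, L, J, C, I, N, K, F, M, G, D, H, B, A, O
Reachable nodes: 15 of 18 total.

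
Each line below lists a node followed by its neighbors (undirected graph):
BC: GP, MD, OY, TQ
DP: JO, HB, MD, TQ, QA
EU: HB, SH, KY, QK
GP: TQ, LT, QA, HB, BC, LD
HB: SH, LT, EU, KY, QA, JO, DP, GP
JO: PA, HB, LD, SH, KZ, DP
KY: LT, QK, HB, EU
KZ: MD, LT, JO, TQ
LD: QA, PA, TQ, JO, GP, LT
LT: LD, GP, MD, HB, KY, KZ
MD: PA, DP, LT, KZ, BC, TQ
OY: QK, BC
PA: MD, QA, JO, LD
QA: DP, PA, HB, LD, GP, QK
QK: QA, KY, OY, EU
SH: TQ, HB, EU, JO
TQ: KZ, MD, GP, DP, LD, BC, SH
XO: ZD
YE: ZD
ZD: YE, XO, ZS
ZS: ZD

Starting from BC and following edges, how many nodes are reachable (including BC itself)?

17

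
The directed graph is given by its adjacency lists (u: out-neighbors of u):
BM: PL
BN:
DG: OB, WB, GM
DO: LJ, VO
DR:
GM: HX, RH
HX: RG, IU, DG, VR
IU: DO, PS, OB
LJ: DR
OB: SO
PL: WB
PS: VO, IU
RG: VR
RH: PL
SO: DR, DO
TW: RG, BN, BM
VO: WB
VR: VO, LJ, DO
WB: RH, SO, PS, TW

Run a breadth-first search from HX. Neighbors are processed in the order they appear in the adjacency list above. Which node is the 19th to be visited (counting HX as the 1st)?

Visit HX; enqueue RG, IU, DG, VR → queue [RG, IU, DG, VR]
Visit RG → queue [IU, DG, VR]
Visit IU; enqueue DO, PS, OB → queue [DG, VR, DO, PS, OB]
Visit DG; enqueue WB, GM → queue [VR, DO, PS, OB, WB, GM]
Visit VR; enqueue VO, LJ → queue [DO, PS, OB, WB, GM, VO, LJ]
Visit DO → queue [PS, OB, WB, GM, VO, LJ]
Visit PS → queue [OB, WB, GM, VO, LJ]
Visit OB; enqueue SO → queue [WB, GM, VO, LJ, SO]
Visit WB; enqueue RH, TW → queue [GM, VO, LJ, SO, RH, TW]
Visit GM → queue [VO, LJ, SO, RH, TW]
Visit VO → queue [LJ, SO, RH, TW]
Visit LJ; enqueue DR → queue [SO, RH, TW, DR]
Visit SO → queue [RH, TW, DR]
Visit RH; enqueue PL → queue [TW, DR, PL]
Visit TW; enqueue BN, BM → queue [DR, PL, BN, BM]
Visit DR → queue [PL, BN, BM]
Visit PL → queue [BN, BM]
Visit BN → queue [BM]
Visit BM → queue []

Visit order: HX, RG, IU, DG, VR, DO, PS, OB, WB, GM, VO, LJ, SO, RH, TW, DR, PL, BN, BM

BM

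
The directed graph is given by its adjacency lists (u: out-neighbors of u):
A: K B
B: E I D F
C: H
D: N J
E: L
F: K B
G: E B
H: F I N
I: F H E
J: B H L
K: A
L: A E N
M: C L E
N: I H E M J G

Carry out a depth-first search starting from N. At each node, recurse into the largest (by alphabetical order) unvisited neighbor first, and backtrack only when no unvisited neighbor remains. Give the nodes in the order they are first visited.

N M L E A K B I H F D J C G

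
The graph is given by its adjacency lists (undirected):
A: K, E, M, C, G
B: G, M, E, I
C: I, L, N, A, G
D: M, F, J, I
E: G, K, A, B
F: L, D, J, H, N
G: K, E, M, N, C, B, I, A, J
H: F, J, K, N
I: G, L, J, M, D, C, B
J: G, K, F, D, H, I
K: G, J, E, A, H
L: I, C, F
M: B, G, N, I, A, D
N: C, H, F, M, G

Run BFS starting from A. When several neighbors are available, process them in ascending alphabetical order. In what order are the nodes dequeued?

A → C → E → G → K → M → I → L → N → B → J → H → D → F

Visit A; enqueue C, E, G, K, M → queue [C, E, G, K, M]
Visit C; enqueue I, L, N → queue [E, G, K, M, I, L, N]
Visit E; enqueue B → queue [G, K, M, I, L, N, B]
Visit G; enqueue J → queue [K, M, I, L, N, B, J]
Visit K; enqueue H → queue [M, I, L, N, B, J, H]
Visit M; enqueue D → queue [I, L, N, B, J, H, D]
Visit I → queue [L, N, B, J, H, D]
Visit L; enqueue F → queue [N, B, J, H, D, F]
Visit N → queue [B, J, H, D, F]
Visit B → queue [J, H, D, F]
Visit J → queue [H, D, F]
Visit H → queue [D, F]
Visit D → queue [F]
Visit F → queue []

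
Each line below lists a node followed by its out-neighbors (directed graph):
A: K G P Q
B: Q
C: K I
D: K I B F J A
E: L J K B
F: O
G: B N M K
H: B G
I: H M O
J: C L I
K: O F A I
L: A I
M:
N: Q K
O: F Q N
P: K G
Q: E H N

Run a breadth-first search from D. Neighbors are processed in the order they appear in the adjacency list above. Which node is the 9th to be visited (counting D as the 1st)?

H

Visit D; enqueue K, I, B, F, J, A → queue [K, I, B, F, J, A]
Visit K; enqueue O → queue [I, B, F, J, A, O]
Visit I; enqueue H, M → queue [B, F, J, A, O, H, M]
Visit B; enqueue Q → queue [F, J, A, O, H, M, Q]
Visit F → queue [J, A, O, H, M, Q]
Visit J; enqueue C, L → queue [A, O, H, M, Q, C, L]
Visit A; enqueue G, P → queue [O, H, M, Q, C, L, G, P]
Visit O; enqueue N → queue [H, M, Q, C, L, G, P, N]
Visit H → queue [M, Q, C, L, G, P, N]
Visit M → queue [Q, C, L, G, P, N]
Visit Q; enqueue E → queue [C, L, G, P, N, E]
Visit C → queue [L, G, P, N, E]
Visit L → queue [G, P, N, E]
Visit G → queue [P, N, E]
Visit P → queue [N, E]
Visit N → queue [E]
Visit E → queue []

Visit order: D, K, I, B, F, J, A, O, H, M, Q, C, L, G, P, N, E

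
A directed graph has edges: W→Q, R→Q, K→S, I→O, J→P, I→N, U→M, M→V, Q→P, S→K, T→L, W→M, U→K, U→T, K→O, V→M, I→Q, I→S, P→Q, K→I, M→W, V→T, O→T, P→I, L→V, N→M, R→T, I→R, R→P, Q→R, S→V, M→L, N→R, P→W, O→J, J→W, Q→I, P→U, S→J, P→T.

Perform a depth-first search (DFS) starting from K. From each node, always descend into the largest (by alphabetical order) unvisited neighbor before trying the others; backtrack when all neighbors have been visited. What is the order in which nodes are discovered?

K → S → V → T → L → M → W → Q → R → P → U → I → O → J → N

Visit K
K → S
S → V
V → T
T → L
V → M
M → W
W → Q
Q → R
R → P
P → U
P → I
I → O
O → J
I → N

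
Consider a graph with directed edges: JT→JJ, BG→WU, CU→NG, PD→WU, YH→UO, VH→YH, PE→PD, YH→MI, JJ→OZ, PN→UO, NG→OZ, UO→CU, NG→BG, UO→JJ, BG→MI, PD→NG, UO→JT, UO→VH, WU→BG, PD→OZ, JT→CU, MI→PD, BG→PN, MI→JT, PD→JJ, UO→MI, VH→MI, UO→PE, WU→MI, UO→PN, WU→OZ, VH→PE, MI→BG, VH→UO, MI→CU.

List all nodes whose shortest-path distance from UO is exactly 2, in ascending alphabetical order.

Level 0: UO
Level 1: CU, JJ, JT, MI, PE, PN, VH
Level 2: BG, NG, OZ, PD, YH
Level 3: WU

BG, NG, OZ, PD, YH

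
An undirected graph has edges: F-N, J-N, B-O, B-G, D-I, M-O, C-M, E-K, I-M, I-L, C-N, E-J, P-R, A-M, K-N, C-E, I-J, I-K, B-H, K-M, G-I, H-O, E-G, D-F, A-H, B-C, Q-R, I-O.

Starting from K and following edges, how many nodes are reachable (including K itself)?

BFS from K visits: K, E, I, M, N, C, G, J, D, L, O, A, F, B, H
Reachable nodes: 15 of 18 total.

15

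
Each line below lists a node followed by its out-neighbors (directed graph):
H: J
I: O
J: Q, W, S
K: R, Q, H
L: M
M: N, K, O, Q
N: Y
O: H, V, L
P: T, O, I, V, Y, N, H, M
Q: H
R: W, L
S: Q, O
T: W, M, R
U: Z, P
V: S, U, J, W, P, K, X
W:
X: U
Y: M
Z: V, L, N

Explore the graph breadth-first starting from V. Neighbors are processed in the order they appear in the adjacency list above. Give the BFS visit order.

V -> S -> U -> J -> W -> P -> K -> X -> Q -> O -> Z -> T -> I -> Y -> N -> H -> M -> R -> L

Visit V; enqueue S, U, J, W, P, K, X → queue [S, U, J, W, P, K, X]
Visit S; enqueue Q, O → queue [U, J, W, P, K, X, Q, O]
Visit U; enqueue Z → queue [J, W, P, K, X, Q, O, Z]
Visit J → queue [W, P, K, X, Q, O, Z]
Visit W → queue [P, K, X, Q, O, Z]
Visit P; enqueue T, I, Y, N, H, M → queue [K, X, Q, O, Z, T, I, Y, N, H, M]
Visit K; enqueue R → queue [X, Q, O, Z, T, I, Y, N, H, M, R]
Visit X → queue [Q, O, Z, T, I, Y, N, H, M, R]
Visit Q → queue [O, Z, T, I, Y, N, H, M, R]
Visit O; enqueue L → queue [Z, T, I, Y, N, H, M, R, L]
Visit Z → queue [T, I, Y, N, H, M, R, L]
Visit T → queue [I, Y, N, H, M, R, L]
Visit I → queue [Y, N, H, M, R, L]
Visit Y → queue [N, H, M, R, L]
Visit N → queue [H, M, R, L]
Visit H → queue [M, R, L]
Visit M → queue [R, L]
Visit R → queue [L]
Visit L → queue []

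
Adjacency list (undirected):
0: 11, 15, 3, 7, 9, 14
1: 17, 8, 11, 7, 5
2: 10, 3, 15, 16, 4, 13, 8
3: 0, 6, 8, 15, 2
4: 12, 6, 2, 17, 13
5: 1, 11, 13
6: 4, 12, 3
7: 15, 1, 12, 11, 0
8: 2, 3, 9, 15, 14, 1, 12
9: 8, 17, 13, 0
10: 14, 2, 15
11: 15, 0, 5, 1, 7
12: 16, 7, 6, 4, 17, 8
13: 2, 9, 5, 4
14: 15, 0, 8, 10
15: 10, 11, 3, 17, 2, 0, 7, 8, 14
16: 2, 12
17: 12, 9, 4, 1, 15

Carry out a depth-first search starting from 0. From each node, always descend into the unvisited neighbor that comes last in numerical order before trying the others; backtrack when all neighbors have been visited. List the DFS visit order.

0 -> 15 -> 17 -> 12 -> 16 -> 2 -> 13 -> 9 -> 8 -> 14 -> 10 -> 3 -> 6 -> 4 -> 1 -> 11 -> 7 -> 5

Visit 0
0 → 15
15 → 17
17 → 12
12 → 16
16 → 2
2 → 13
13 → 9
9 → 8
8 → 14
14 → 10
8 → 3
3 → 6
6 → 4
8 → 1
1 → 11
11 → 7
11 → 5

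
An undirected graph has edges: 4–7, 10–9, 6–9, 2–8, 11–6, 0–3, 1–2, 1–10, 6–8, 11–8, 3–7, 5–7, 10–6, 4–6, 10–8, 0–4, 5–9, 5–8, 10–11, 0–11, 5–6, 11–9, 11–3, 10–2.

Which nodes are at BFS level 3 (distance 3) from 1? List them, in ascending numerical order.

0, 3, 4, 5

Level 0: 1
Level 1: 2, 10
Level 2: 6, 8, 9, 11
Level 3: 0, 3, 4, 5
Level 4: 7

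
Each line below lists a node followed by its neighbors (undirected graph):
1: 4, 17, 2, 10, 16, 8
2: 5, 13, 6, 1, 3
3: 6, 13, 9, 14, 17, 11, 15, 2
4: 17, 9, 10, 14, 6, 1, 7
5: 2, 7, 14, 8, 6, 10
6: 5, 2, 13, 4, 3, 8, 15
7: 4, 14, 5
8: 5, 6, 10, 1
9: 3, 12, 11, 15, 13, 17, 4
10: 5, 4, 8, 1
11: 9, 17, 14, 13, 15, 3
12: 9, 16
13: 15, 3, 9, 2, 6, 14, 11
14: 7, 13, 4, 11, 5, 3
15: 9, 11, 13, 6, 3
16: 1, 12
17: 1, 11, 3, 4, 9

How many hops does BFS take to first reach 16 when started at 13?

Level 0: 13
Level 1: 2, 3, 6, 9, 11, 14, 15
Level 2: 1, 4, 5, 7, 8, 12, 17
Level 3: 10, 16
16 first appears at level 3.

3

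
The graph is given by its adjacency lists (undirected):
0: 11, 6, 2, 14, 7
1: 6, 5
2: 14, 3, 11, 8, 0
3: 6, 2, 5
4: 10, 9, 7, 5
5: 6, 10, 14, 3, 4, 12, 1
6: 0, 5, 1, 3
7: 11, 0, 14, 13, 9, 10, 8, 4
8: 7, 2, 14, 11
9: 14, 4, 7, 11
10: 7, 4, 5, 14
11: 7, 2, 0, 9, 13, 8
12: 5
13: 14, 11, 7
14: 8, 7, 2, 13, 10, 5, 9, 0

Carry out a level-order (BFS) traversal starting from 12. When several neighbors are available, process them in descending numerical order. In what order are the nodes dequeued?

12 → 5 → 14 → 10 → 6 → 4 → 3 → 1 → 13 → 9 → 8 → 7 → 2 → 0 → 11

Visit 12; enqueue 5 → queue [5]
Visit 5; enqueue 14, 10, 6, 4, 3, 1 → queue [14, 10, 6, 4, 3, 1]
Visit 14; enqueue 13, 9, 8, 7, 2, 0 → queue [10, 6, 4, 3, 1, 13, 9, 8, 7, 2, 0]
Visit 10 → queue [6, 4, 3, 1, 13, 9, 8, 7, 2, 0]
Visit 6 → queue [4, 3, 1, 13, 9, 8, 7, 2, 0]
Visit 4 → queue [3, 1, 13, 9, 8, 7, 2, 0]
Visit 3 → queue [1, 13, 9, 8, 7, 2, 0]
Visit 1 → queue [13, 9, 8, 7, 2, 0]
Visit 13; enqueue 11 → queue [9, 8, 7, 2, 0, 11]
Visit 9 → queue [8, 7, 2, 0, 11]
Visit 8 → queue [7, 2, 0, 11]
Visit 7 → queue [2, 0, 11]
Visit 2 → queue [0, 11]
Visit 0 → queue [11]
Visit 11 → queue []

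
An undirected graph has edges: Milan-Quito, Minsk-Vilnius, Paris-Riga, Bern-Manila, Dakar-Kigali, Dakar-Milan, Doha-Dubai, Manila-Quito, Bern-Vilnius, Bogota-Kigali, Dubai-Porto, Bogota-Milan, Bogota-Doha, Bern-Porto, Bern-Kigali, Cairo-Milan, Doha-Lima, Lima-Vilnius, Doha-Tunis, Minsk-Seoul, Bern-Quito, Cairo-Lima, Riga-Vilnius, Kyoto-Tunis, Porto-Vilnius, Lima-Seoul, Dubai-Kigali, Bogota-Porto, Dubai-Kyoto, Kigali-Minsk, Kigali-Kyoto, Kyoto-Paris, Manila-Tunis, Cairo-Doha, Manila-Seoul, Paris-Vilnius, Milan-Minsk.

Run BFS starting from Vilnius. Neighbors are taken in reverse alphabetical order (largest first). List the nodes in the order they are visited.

Vilnius Riga Porto Paris Minsk Lima Bern Dubai Bogota Kyoto Seoul Milan Kigali Doha Cairo Quito Manila Tunis Dakar

Visit Vilnius; enqueue Riga, Porto, Paris, Minsk, Lima, Bern → queue [Riga, Porto, Paris, Minsk, Lima, Bern]
Visit Riga → queue [Porto, Paris, Minsk, Lima, Bern]
Visit Porto; enqueue Dubai, Bogota → queue [Paris, Minsk, Lima, Bern, Dubai, Bogota]
Visit Paris; enqueue Kyoto → queue [Minsk, Lima, Bern, Dubai, Bogota, Kyoto]
Visit Minsk; enqueue Seoul, Milan, Kigali → queue [Lima, Bern, Dubai, Bogota, Kyoto, Seoul, Milan, Kigali]
Visit Lima; enqueue Doha, Cairo → queue [Bern, Dubai, Bogota, Kyoto, Seoul, Milan, Kigali, Doha, Cairo]
Visit Bern; enqueue Quito, Manila → queue [Dubai, Bogota, Kyoto, Seoul, Milan, Kigali, Doha, Cairo, Quito, Manila]
Visit Dubai → queue [Bogota, Kyoto, Seoul, Milan, Kigali, Doha, Cairo, Quito, Manila]
Visit Bogota → queue [Kyoto, Seoul, Milan, Kigali, Doha, Cairo, Quito, Manila]
Visit Kyoto; enqueue Tunis → queue [Seoul, Milan, Kigali, Doha, Cairo, Quito, Manila, Tunis]
Visit Seoul → queue [Milan, Kigali, Doha, Cairo, Quito, Manila, Tunis]
Visit Milan; enqueue Dakar → queue [Kigali, Doha, Cairo, Quito, Manila, Tunis, Dakar]
Visit Kigali → queue [Doha, Cairo, Quito, Manila, Tunis, Dakar]
Visit Doha → queue [Cairo, Quito, Manila, Tunis, Dakar]
Visit Cairo → queue [Quito, Manila, Tunis, Dakar]
Visit Quito → queue [Manila, Tunis, Dakar]
Visit Manila → queue [Tunis, Dakar]
Visit Tunis → queue [Dakar]
Visit Dakar → queue []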